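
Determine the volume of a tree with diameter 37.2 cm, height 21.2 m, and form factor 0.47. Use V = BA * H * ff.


(D/200)^2 = (37.2/200)^2 = 0.186^2 = 0.034596
BA = 3.141593 * 0.034596 = 0.108687 m^2
V = 0.108687 * 21.2 * 0.47 = 1.08296 ≈ 1.083 m^3

1.083 m^3


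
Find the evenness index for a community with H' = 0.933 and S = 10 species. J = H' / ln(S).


ln(10) = 2.30259
J = H' / ln(S) = 0.933 / 2.30259 = 0.405196 ≈ 0.4052

0.4052


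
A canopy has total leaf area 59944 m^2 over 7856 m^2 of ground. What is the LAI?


LAI = 59944 / 7856 = 7.6303 ≈ 7.63

7.63


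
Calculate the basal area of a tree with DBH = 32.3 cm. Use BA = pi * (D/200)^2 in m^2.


D/200 = 32.3/200 = 0.1615 m
(D/200)^2 = 0.1615^2 = 0.02608225
BA = 3.141593 * 0.02608225 = 0.0819398 ≈ 0.0819 m^2

0.0819 m^2


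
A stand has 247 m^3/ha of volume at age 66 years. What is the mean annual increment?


MAI = 247 / 66 = 3.7424 ≈ 3.74 m^3/ha/yr

3.74 m^3/ha/yr


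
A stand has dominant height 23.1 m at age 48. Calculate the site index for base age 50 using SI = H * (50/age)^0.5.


50/48 = 1.04167
(1.04167)^0.5 = 1.02062
SI = 23.1 * 1.02062 = 23.5763 ≈ 23.6 m

23.6 m


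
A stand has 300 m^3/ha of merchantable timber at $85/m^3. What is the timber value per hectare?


Value = 300 * 85 = $25500/ha

$25500/ha


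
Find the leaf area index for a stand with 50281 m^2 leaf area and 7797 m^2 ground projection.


LAI = 50281 / 7797 = 6.4488 ≈ 6.45

6.45


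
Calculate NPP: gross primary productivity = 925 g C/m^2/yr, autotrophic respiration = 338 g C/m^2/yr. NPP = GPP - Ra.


NPP = GPP - Ra = 925 - 338 = 587 g C/m^2/yr

587 g C/m^2/yr


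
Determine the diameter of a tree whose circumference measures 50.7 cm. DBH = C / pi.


DBH = C / pi = 50.7 / 3.141593 = 16.1383 ≈ 16.14 cm

16.14 cm


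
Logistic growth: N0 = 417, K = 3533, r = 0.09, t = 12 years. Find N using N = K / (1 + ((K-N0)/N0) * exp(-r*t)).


(K - N0)/N0 = (3533 - 417)/417 = 3116/417 = 7.47242
r*t = 0.09 * 12 = 1.08; exp(-1.08) = 0.339596
7.47242 * 0.339596 = 2.53760
1 + 2.53760 = 3.53760
N = 3533 / 3.53760 = 998.700 ≈ 999

999


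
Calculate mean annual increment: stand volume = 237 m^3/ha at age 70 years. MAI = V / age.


MAI = 237 / 70 = 3.3857 ≈ 3.39 m^3/ha/yr

3.39 m^3/ha/yr


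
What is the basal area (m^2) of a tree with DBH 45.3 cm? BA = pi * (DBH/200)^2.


D/200 = 45.3/200 = 0.2265 m
(D/200)^2 = 0.2265^2 = 0.05130225
BA = 3.141593 * 0.05130225 = 0.161171 ≈ 0.1612 m^2

0.1612 m^2


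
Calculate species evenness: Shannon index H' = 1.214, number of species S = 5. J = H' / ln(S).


ln(5) = 1.60944
J = H' / ln(S) = 1.214 / 1.60944 = 0.754300 ≈ 0.7543

0.7543


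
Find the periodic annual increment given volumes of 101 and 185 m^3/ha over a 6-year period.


PAI = (V2 - V1) / period = (185 - 101) / 6 = 84 / 6 = 14.00 m^3/ha/yr

14.00 m^3/ha/yr


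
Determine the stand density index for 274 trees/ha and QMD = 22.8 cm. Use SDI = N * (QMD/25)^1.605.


QMD/25 = 22.8/25 = 0.912
(0.912)^1.605 = exp(1.605 * ln(0.912)) = exp(1.605 * (-0.0921153)) = exp(-0.147845) = 0.862565
SDI = 274 * 0.862565 = 236.343 ≈ 236

236


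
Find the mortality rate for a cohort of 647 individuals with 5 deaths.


Mortality rate = 5 / 647 = 0.007728 ≈ 0.0077

0.0077


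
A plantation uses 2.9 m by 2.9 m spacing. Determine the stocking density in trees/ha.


N = 10000 / 2.9^2 = 10000 / 8.41 = 1189.06 ≈ 1189 trees/ha

1189 trees/ha


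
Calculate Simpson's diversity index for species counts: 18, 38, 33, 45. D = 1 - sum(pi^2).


Total N = 18 + 38 + 33 + 45 = 134
Per-species terms:
  p = 18/134 = 0.134328; p^2 = 0.134328^2 = 0.018044
  p = 38/134 = 0.283582; p^2 = 0.283582^2 = 0.080419
  p = 33/134 = 0.246269; p^2 = 0.246269^2 = 0.060648
  p = 45/134 = 0.335821; p^2 = 0.335821^2 = 0.112776
sum(p^2) = 0.018044 + 0.080419 + 0.060648 + 0.112776 = 0.271887
D = 1 - 0.271887 = 0.728113 ≈ 0.7281

0.7281


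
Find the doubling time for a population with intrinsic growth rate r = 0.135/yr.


td = ln(2) / 0.135 = 0.693147 / 0.135 = 5.13442 ≈ 5.1 years

5.1 years


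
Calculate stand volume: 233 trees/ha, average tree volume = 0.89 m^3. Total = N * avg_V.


V_stand = 233 * 0.89 = 207.37 ≈ 207.4 m^3/ha

207.4 m^3/ha


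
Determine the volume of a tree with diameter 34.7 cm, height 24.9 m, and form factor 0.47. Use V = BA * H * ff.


(D/200)^2 = (34.7/200)^2 = 0.1735^2 = 0.03010225
BA = 3.141593 * 0.03010225 = 0.0945690 m^2
V = 0.0945690 * 24.9 * 0.47 = 1.10674 ≈ 1.107 m^3

1.107 m^3


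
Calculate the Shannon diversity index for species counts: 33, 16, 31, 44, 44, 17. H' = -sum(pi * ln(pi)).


Total N = 33 + 16 + 31 + 44 + 44 + 17 = 185
Per-species terms:
  p = 33/185 = 0.178378; ln(p) = -1.723850; p*ln(p) = 0.178378 * (-1.723850) = -0.307497
  p = 16/185 = 0.086486; ln(p) = -2.447773; p*ln(p) = 0.086486 * (-2.447773) = -0.211698
  p = 31/185 = 0.167568; ln(p) = -1.786366; p*ln(p) = 0.167568 * (-1.786366) = -0.299338
  p = 44/185 = 0.237838; ln(p) = -1.436166; p*ln(p) = 0.237838 * (-1.436166) = -0.341575
  p = 44/185 = 0.237838; ln(p) = -1.436166; p*ln(p) = 0.237838 * (-1.436166) = -0.341575
  p = 17/185 = 0.091892; ln(p) = -2.387141; p*ln(p) = 0.091892 * (-2.387141) = -0.219359
sum(p*ln(p)) = (-0.307497) + (-0.211698) + (-0.299338) + (-0.341575) + (-0.341575) + (-0.219359) = -1.721042
H' = -(-1.721042) = 1.721042 ≈ 1.7210

1.7210


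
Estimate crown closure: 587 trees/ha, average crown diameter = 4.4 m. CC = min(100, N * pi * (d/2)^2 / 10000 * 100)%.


(d/2)^2 = (4.4/2)^2 = 2.2^2 = 4.84
Crown area = 3.141593 * 4.84 = 15.2053 m^2
N * area / 10000 * 100 = 587 * 15.2053 / 10000 * 100 = 89.2551
CC = min(100, 89.2551) = 89.2551 ≈ 89.3%

89.3%


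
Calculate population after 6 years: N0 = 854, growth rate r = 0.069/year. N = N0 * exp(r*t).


r*t = 0.069 * 6 = 0.414
exp(0.414) = 1.51286
N = 854 * 1.51286 = 1291.98 ≈ 1292

1292


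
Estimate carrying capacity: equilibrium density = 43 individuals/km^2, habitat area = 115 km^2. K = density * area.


K = 43 * 115 = 4945 individuals

4945 individuals


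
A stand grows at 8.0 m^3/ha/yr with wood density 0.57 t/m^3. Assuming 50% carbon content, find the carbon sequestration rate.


C = 8.0 * 0.57 * 0.5 = 2.28 t C/ha/yr

2.28 t C/ha/yr


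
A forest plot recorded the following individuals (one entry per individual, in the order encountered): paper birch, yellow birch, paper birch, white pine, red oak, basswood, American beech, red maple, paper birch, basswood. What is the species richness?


Total individuals logged = 10
Distinct species (count of individuals): paper birch (3), yellow birch (1), white pine (1), red oak (1), basswood (2), American beech (1), red maple (1)
Species richness = number of distinct species = 7

7


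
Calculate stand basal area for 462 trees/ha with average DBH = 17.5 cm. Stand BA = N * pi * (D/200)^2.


(D/200)^2 = (17.5/200)^2 = 0.0875^2 = 0.00765625
Individual BA = 3.141593 * 0.00765625 = 0.0240528 m^2
Stand BA = 462 * 0.0240528 = 11.1124 ≈ 11.11 m^2/ha

11.11 m^2/ha


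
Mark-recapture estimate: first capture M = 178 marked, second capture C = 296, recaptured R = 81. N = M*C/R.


N = M * C / R = 178 * 296 / 81 = 52688 / 81 = 650.47 ≈ 650

650 individuals


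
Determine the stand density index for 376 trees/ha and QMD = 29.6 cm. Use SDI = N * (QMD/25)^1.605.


QMD/25 = 29.6/25 = 1.184
(1.184)^1.605 = exp(1.605 * ln(1.184)) = exp(1.605 * 0.168899) = exp(0.271083) = 1.31138
SDI = 376 * 1.31138 = 493.079 ≈ 493

493


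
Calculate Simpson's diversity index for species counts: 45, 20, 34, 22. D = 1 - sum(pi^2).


Total N = 45 + 20 + 34 + 22 = 121
Per-species terms:
  p = 45/121 = 0.371901; p^2 = 0.371901^2 = 0.138310
  p = 20/121 = 0.165289; p^2 = 0.165289^2 = 0.027320
  p = 34/121 = 0.280992; p^2 = 0.280992^2 = 0.078957
  p = 22/121 = 0.181818; p^2 = 0.181818^2 = 0.033058
sum(p^2) = 0.138310 + 0.027320 + 0.078957 + 0.033058 = 0.277645
D = 1 - 0.277645 = 0.722355 ≈ 0.7224

0.7224


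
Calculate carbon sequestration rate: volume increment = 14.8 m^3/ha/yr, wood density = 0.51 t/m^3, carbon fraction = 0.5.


C = 14.8 * 0.51 * 0.5 = 3.774 ≈ 3.77 t C/ha/yr

3.77 t C/ha/yr


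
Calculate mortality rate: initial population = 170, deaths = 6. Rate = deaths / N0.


Mortality rate = 6 / 170 = 0.035294 ≈ 0.0353

0.0353


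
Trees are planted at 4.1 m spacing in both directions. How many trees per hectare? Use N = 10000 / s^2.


N = 10000 / 4.1^2 = 10000 / 16.81 = 594.884 ≈ 595 trees/ha

595 trees/ha


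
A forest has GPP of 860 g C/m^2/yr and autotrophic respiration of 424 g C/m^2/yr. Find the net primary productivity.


NPP = GPP - Ra = 860 - 424 = 436 g C/m^2/yr

436 g C/m^2/yr


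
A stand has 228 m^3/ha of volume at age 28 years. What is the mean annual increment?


MAI = 228 / 28 = 8.1429 ≈ 8.14 m^3/ha/yr

8.14 m^3/ha/yr


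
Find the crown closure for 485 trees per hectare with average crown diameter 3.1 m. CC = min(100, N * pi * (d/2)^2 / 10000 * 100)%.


(d/2)^2 = (3.1/2)^2 = 1.55^2 = 2.4025
Crown area = 3.141593 * 2.4025 = 7.54768 m^2
N * area / 10000 * 100 = 485 * 7.54768 / 10000 * 100 = 36.6062
CC = min(100, 36.6062) = 36.6062 ≈ 36.6%

36.6%


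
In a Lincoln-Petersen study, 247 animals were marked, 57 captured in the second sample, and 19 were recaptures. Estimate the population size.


N = M * C / R = 247 * 57 / 19 = 14079 / 19 = 741

741 individuals


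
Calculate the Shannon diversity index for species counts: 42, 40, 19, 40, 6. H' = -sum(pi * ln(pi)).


Total N = 42 + 40 + 19 + 40 + 6 = 147
Per-species terms:
  p = 42/147 = 0.285714; ln(p) = -1.252764; p*ln(p) = 0.285714 * (-1.252764) = -0.357932
  p = 40/147 = 0.272109; ln(p) = -1.301553; p*ln(p) = 0.272109 * (-1.301553) = -0.354164
  p = 19/147 = 0.129252; ln(p) = -2.045991; p*ln(p) = 0.129252 * (-2.045991) = -0.264448
  p = 40/147 = 0.272109; ln(p) = -1.301553; p*ln(p) = 0.272109 * (-1.301553) = -0.354164
  p = 6/147 = 0.040816; ln(p) = -3.198681; p*ln(p) = 0.040816 * (-3.198681) = -0.130557
sum(p*ln(p)) = (-0.357932) + (-0.354164) + (-0.264448) + (-0.354164) + (-0.130557) = -1.461265
H' = -(-1.461265) = 1.461265 ≈ 1.4613

1.4613


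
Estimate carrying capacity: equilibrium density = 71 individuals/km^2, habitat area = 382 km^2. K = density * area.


K = 71 * 382 = 27122 individuals

27122 individuals


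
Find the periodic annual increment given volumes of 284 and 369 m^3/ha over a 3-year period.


PAI = (V2 - V1) / period = (369 - 284) / 3 = 85 / 3 = 28.3333 ≈ 28.33 m^3/ha/yr

28.33 m^3/ha/yr


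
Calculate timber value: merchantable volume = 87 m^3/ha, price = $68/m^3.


Value = 87 * 68 = $5916/ha

$5916/ha


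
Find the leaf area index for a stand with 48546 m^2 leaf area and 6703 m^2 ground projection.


LAI = 48546 / 6703 = 7.2424 ≈ 7.24

7.24


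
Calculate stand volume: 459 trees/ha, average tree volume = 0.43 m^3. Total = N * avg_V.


V_stand = 459 * 0.43 = 197.37 ≈ 197.4 m^3/ha

197.4 m^3/ha


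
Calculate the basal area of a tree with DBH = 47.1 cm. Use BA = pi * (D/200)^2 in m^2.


D/200 = 47.1/200 = 0.2355 m
(D/200)^2 = 0.2355^2 = 0.05546025
BA = 3.141593 * 0.05546025 = 0.174234 ≈ 0.1742 m^2

0.1742 m^2


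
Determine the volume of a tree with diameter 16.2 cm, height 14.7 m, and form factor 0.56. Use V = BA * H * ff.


(D/200)^2 = (16.2/200)^2 = 0.081^2 = 0.006561
BA = 3.141593 * 0.006561 = 0.0206120 m^2
V = 0.0206120 * 14.7 * 0.56 = 0.169678 ≈ 0.170 m^3

0.170 m^3


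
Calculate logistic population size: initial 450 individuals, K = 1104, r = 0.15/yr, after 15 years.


(K - N0)/N0 = (1104 - 450)/450 = 654/450 = 1.45333
r*t = 0.15 * 15 = 2.25; exp(-2.25) = 0.105399
1.45333 * 0.105399 = 0.153180
1 + 0.153180 = 1.15318
N = 1104 / 1.15318 = 957.353 ≈ 957

957


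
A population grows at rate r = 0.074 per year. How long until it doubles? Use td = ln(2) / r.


td = ln(2) / 0.074 = 0.693147 / 0.074 = 9.36685 ≈ 9.4 years

9.4 years


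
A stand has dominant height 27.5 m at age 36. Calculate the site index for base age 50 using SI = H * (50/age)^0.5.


50/36 = 1.38889
(1.38889)^0.5 = 1.17851
SI = 27.5 * 1.17851 = 32.4090 ≈ 32.4 m

32.4 m


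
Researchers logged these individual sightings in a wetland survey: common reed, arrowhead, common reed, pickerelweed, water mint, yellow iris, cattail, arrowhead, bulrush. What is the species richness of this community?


Total individuals logged = 9
Distinct species (count of individuals): common reed (2), arrowhead (2), pickerelweed (1), water mint (1), yellow iris (1), cattail (1), bulrush (1)
Species richness = number of distinct species = 7

7


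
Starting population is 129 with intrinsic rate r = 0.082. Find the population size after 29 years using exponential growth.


r*t = 0.082 * 29 = 2.378
exp(2.378) = 10.7833
N = 129 * 10.7833 = 1391.05 ≈ 1391

1391


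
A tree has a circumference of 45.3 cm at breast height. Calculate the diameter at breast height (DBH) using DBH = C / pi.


DBH = C / pi = 45.3 / 3.141593 = 14.4194 ≈ 14.42 cm

14.42 cm


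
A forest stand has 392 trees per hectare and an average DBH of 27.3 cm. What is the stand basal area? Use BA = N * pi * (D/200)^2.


(D/200)^2 = (27.3/200)^2 = 0.1365^2 = 0.01863225
Individual BA = 3.141593 * 0.01863225 = 0.0585349 m^2
Stand BA = 392 * 0.0585349 = 22.9457 ≈ 22.95 m^2/ha

22.95 m^2/ha


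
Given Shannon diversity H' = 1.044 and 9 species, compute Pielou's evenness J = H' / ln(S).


ln(9) = 2.19722
J = H' / ln(S) = 1.044 / 2.19722 = 0.475146 ≈ 0.4751

0.4751


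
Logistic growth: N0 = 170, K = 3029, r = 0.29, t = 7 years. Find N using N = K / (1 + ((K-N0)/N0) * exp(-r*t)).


(K - N0)/N0 = (3029 - 170)/170 = 2859/170 = 16.8176
r*t = 0.29 * 7 = 2.03; exp(-2.03) = 0.131336
16.8176 * 0.131336 = 2.20876
1 + 2.20876 = 3.20876
N = 3029 / 3.20876 = 943.978 ≈ 944

944


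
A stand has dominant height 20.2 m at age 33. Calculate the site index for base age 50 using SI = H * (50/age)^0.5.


50/33 = 1.51515
(1.51515)^0.5 = 1.23091
SI = 20.2 * 1.23091 = 24.8644 ≈ 24.9 m

24.9 m


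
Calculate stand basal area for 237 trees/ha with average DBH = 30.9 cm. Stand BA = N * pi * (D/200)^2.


(D/200)^2 = (30.9/200)^2 = 0.1545^2 = 0.02387025
Individual BA = 3.141593 * 0.02387025 = 0.0749906 m^2
Stand BA = 237 * 0.0749906 = 17.7728 ≈ 17.77 m^2/ha

17.77 m^2/ha


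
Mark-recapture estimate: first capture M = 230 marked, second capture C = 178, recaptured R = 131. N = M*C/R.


N = M * C / R = 230 * 178 / 131 = 40940 / 131 = 312.52 ≈ 313

313 individuals


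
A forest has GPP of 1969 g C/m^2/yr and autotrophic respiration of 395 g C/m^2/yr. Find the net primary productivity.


NPP = GPP - Ra = 1969 - 395 = 1574 g C/m^2/yr

1574 g C/m^2/yr


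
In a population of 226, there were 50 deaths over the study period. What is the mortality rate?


Mortality rate = 50 / 226 = 0.221239 ≈ 0.2212

0.2212


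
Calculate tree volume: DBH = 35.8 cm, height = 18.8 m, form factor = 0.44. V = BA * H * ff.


(D/200)^2 = (35.8/200)^2 = 0.179^2 = 0.032041
BA = 3.141593 * 0.032041 = 0.100660 m^2
V = 0.100660 * 18.8 * 0.44 = 0.832660 ≈ 0.833 m^3

0.833 m^3


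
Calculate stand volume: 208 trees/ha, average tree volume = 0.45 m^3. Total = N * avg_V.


V_stand = 208 * 0.45 = 93.6 m^3/ha

93.6 m^3/ha


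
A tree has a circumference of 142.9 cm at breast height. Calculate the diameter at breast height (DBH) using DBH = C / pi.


DBH = C / pi = 142.9 / 3.141593 = 45.4865 ≈ 45.49 cm

45.49 cm


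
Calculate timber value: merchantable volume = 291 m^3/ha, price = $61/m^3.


Value = 291 * 61 = $17751/ha

$17751/ha


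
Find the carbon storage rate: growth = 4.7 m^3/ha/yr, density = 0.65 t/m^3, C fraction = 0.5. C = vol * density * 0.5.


C = 4.7 * 0.65 * 0.5 = 1.5275 ≈ 1.53 t C/ha/yr

1.53 t C/ha/yr


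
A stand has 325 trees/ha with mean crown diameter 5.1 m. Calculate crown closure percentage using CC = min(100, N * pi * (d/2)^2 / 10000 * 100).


(d/2)^2 = (5.1/2)^2 = 2.55^2 = 6.5025
Crown area = 3.141593 * 6.5025 = 20.4282 m^2
N * area / 10000 * 100 = 325 * 20.4282 / 10000 * 100 = 66.3917
CC = min(100, 66.3917) = 66.3917 ≈ 66.4%

66.4%


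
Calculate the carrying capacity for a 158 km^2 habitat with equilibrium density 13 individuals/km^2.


K = 13 * 158 = 2054 individuals

2054 individuals


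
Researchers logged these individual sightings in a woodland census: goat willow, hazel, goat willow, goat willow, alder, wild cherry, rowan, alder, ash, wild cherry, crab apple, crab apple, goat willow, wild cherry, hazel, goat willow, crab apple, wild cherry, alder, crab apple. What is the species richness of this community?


Total individuals logged = 20
Distinct species (count of individuals): goat willow (5), hazel (2), alder (3), wild cherry (4), rowan (1), ash (1), crab apple (4)
Species richness = number of distinct species = 7

7


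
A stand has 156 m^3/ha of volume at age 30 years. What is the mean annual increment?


MAI = 156 / 30 = 5.20 m^3/ha/yr

5.20 m^3/ha/yr


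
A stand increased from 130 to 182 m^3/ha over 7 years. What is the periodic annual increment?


PAI = (V2 - V1) / period = (182 - 130) / 7 = 52 / 7 = 7.4286 ≈ 7.43 m^3/ha/yr

7.43 m^3/ha/yr


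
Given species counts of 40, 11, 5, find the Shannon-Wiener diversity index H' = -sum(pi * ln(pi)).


Total N = 40 + 11 + 5 = 56
Per-species terms:
  p = 40/56 = 0.714286; ln(p) = -0.336472; p*ln(p) = 0.714286 * (-0.336472) = -0.240337
  p = 11/56 = 0.196429; ln(p) = -1.627454; p*ln(p) = 0.196429 * (-1.627454) = -0.319679
  p = 5/56 = 0.089286; ln(p) = -2.415911; p*ln(p) = 0.089286 * (-2.415911) = -0.215707
sum(p*ln(p)) = (-0.240337) + (-0.319679) + (-0.215707) = -0.775723
H' = -(-0.775723) = 0.775723 ≈ 0.7757

0.7757


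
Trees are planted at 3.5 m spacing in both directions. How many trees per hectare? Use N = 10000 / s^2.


N = 10000 / 3.5^2 = 10000 / 12.25 = 816.327 ≈ 816 trees/ha

816 trees/ha


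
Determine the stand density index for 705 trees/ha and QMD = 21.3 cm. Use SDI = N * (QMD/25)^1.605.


QMD/25 = 21.3/25 = 0.852
(0.852)^1.605 = exp(1.605 * ln(0.852)) = exp(1.605 * (-0.160169)) = exp(-0.257071) = 0.773313
SDI = 705 * 0.773313 = 545.186 ≈ 545

545


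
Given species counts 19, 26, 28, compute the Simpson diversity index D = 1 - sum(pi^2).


Total N = 19 + 26 + 28 = 73
Per-species terms:
  p = 19/73 = 0.260274; p^2 = 0.260274^2 = 0.067743
  p = 26/73 = 0.356164; p^2 = 0.356164^2 = 0.126853
  p = 28/73 = 0.383562; p^2 = 0.383562^2 = 0.147120
sum(p^2) = 0.067743 + 0.126853 + 0.147120 = 0.341716
D = 1 - 0.341716 = 0.658284 ≈ 0.6583

0.6583


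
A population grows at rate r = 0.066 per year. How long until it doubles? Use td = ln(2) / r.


td = ln(2) / 0.066 = 0.693147 / 0.066 = 10.5022 ≈ 10.5 years

10.5 years


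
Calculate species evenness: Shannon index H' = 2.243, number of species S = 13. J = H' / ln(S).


ln(13) = 2.56495
J = H' / ln(S) = 2.243 / 2.56495 = 0.874481 ≈ 0.8745

0.8745


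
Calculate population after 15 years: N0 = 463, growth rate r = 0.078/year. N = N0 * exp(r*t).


r*t = 0.078 * 15 = 1.17
exp(1.17) = 3.22199
N = 463 * 3.22199 = 1491.78 ≈ 1492

1492


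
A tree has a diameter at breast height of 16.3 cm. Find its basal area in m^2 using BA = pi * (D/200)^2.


D/200 = 16.3/200 = 0.0815 m
(D/200)^2 = 0.0815^2 = 0.00664225
BA = 3.141593 * 0.00664225 = 0.0208672 ≈ 0.0209 m^2

0.0209 m^2


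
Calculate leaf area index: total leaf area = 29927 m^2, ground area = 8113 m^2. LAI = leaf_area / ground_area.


LAI = 29927 / 8113 = 3.6888 ≈ 3.69

3.69


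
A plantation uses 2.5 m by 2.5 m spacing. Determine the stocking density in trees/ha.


N = 10000 / 2.5^2 = 10000 / 6.25 = 1600.00 ≈ 1600 trees/ha

1600 trees/ha


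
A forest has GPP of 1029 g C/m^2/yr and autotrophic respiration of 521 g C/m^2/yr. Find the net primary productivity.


NPP = GPP - Ra = 1029 - 521 = 508 g C/m^2/yr

508 g C/m^2/yr


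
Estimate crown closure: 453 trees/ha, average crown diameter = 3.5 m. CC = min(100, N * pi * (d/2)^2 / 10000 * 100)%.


(d/2)^2 = (3.5/2)^2 = 1.75^2 = 3.0625
Crown area = 3.141593 * 3.0625 = 9.62113 m^2
N * area / 10000 * 100 = 453 * 9.62113 / 10000 * 100 = 43.5837
CC = min(100, 43.5837) = 43.5837 ≈ 43.6%

43.6%


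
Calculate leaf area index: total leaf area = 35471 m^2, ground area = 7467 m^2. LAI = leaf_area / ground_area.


LAI = 35471 / 7467 = 4.7504 ≈ 4.75

4.75


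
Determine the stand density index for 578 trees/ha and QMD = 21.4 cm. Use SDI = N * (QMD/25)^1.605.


QMD/25 = 21.4/25 = 0.856
(0.856)^1.605 = exp(1.605 * ln(0.856)) = exp(1.605 * (-0.155485)) = exp(-0.249553) = 0.779149
SDI = 578 * 0.779149 = 450.348 ≈ 450

450


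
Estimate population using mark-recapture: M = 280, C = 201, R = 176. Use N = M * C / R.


N = M * C / R = 280 * 201 / 176 = 56280 / 176 = 319.77 ≈ 320

320 individuals


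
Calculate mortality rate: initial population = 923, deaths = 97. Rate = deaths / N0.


Mortality rate = 97 / 923 = 0.105092 ≈ 0.1051

0.1051


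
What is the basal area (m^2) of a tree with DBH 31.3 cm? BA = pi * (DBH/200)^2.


D/200 = 31.3/200 = 0.1565 m
(D/200)^2 = 0.1565^2 = 0.02449225
BA = 3.141593 * 0.02449225 = 0.0769447 ≈ 0.0769 m^2

0.0769 m^2


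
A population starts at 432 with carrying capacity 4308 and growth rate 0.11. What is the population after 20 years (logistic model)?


(K - N0)/N0 = (4308 - 432)/432 = 3876/432 = 8.97222
r*t = 0.11 * 20 = 2.2; exp(-2.2) = 0.110803
8.97222 * 0.110803 = 0.994149
1 + 0.994149 = 1.99415
N = 4308 / 1.99415 = 2160.32 ≈ 2160

2160


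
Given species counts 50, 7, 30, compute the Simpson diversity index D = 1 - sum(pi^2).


Total N = 50 + 7 + 30 = 87
Per-species terms:
  p = 50/87 = 0.574713; p^2 = 0.574713^2 = 0.330295
  p = 7/87 = 0.080460; p^2 = 0.080460^2 = 0.006474
  p = 30/87 = 0.344828; p^2 = 0.344828^2 = 0.118906
sum(p^2) = 0.330295 + 0.006474 + 0.118906 = 0.455675
D = 1 - 0.455675 = 0.544325 ≈ 0.5443

0.5443


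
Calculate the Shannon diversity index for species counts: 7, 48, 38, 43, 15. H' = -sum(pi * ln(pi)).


Total N = 7 + 48 + 38 + 43 + 15 = 151
Per-species terms:
  p = 7/151 = 0.046358; ln(p) = -3.071361; p*ln(p) = 0.046358 * (-3.071361) = -0.142382
  p = 48/151 = 0.317881; ln(p) = -1.146078; p*ln(p) = 0.317881 * (-1.146078) = -0.364316
  p = 38/151 = 0.251656; ln(p) = -1.379692; p*ln(p) = 0.251656 * (-1.379692) = -0.347208
  p = 43/151 = 0.284768; ln(p) = -1.256080; p*ln(p) = 0.284768 * (-1.256080) = -0.357691
  p = 15/151 = 0.099338; ln(p) = -2.309227; p*ln(p) = 0.099338 * (-2.309227) = -0.229394
sum(p*ln(p)) = (-0.142382) + (-0.364316) + (-0.347208) + (-0.357691) + (-0.229394) = -1.440991
H' = -(-1.440991) = 1.440991 ≈ 1.4410

1.4410


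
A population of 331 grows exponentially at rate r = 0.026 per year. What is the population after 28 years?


r*t = 0.026 * 28 = 0.728
exp(0.728) = 2.07093
N = 331 * 2.07093 = 685.478 ≈ 685

685


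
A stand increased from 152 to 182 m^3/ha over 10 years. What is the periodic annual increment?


PAI = (V2 - V1) / period = (182 - 152) / 10 = 30 / 10 = 3.00 m^3/ha/yr

3.00 m^3/ha/yr


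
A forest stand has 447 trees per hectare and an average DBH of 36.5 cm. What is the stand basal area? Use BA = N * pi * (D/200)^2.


(D/200)^2 = (36.5/200)^2 = 0.1825^2 = 0.03330625
Individual BA = 3.141593 * 0.03330625 = 0.104635 m^2
Stand BA = 447 * 0.104635 = 46.7718 ≈ 46.77 m^2/ha

46.77 m^2/ha


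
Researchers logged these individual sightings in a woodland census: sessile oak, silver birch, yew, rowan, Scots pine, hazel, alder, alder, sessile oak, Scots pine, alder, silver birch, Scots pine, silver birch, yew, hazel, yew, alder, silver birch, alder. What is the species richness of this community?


Total individuals logged = 20
Distinct species (count of individuals): sessile oak (2), silver birch (4), yew (3), rowan (1), Scots pine (3), hazel (2), alder (5)
Species richness = number of distinct species = 7

7


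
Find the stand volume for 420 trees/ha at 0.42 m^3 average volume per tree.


V_stand = 420 * 0.42 = 176.4 m^3/ha

176.4 m^3/ha


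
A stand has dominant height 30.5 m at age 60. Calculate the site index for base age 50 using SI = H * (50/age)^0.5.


50/60 = 0.833333
(0.833333)^0.5 = 0.912871
SI = 30.5 * 0.912871 = 27.8426 ≈ 27.8 m

27.8 m


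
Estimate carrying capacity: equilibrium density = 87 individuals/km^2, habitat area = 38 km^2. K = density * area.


K = 87 * 38 = 3306 individuals

3306 individuals


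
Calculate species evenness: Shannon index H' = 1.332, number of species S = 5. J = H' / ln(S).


ln(5) = 1.60944
J = H' / ln(S) = 1.332 / 1.60944 = 0.827617 ≈ 0.8276

0.8276


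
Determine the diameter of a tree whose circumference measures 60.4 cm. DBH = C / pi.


DBH = C / pi = 60.4 / 3.141593 = 19.2259 ≈ 19.23 cm

19.23 cm


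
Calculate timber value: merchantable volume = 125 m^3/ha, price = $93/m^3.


Value = 125 * 93 = $11625/ha

$11625/ha


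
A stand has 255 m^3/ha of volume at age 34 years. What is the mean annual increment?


MAI = 255 / 34 = 7.50 m^3/ha/yr

7.50 m^3/ha/yr


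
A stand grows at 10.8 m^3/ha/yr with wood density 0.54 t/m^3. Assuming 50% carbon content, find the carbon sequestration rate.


C = 10.8 * 0.54 * 0.5 = 2.916 ≈ 2.92 t C/ha/yr

2.92 t C/ha/yr


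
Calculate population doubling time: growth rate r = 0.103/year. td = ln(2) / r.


td = ln(2) / 0.103 = 0.693147 / 0.103 = 6.72958 ≈ 6.7 years

6.7 years


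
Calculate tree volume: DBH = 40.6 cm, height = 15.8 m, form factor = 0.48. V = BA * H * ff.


(D/200)^2 = (40.6/200)^2 = 0.203^2 = 0.041209
BA = 3.141593 * 0.041209 = 0.129462 m^2
V = 0.129462 * 15.8 * 0.48 = 0.981840 ≈ 0.982 m^3

0.982 m^3


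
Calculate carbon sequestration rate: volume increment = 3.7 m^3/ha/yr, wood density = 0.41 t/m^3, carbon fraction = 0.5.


C = 3.7 * 0.41 * 0.5 = 0.7585 ≈ 0.76 t C/ha/yr

0.76 t C/ha/yr


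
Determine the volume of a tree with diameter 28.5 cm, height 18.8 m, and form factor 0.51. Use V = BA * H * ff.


(D/200)^2 = (28.5/200)^2 = 0.1425^2 = 0.02030625
BA = 3.141593 * 0.02030625 = 0.0637940 m^2
V = 0.0637940 * 18.8 * 0.51 = 0.611657 ≈ 0.612 m^3

0.612 m^3


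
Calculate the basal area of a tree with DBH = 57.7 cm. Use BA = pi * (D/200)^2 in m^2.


D/200 = 57.7/200 = 0.2885 m
(D/200)^2 = 0.2885^2 = 0.08323225
BA = 3.141593 * 0.08323225 = 0.261482 ≈ 0.2615 m^2

0.2615 m^2


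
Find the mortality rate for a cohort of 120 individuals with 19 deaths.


Mortality rate = 19 / 120 = 0.158333 ≈ 0.1583

0.1583


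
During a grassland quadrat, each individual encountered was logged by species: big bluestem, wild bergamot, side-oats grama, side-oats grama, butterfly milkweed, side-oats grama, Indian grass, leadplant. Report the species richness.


Total individuals logged = 8
Distinct species (count of individuals): big bluestem (1), wild bergamot (1), side-oats grama (3), butterfly milkweed (1), Indian grass (1), leadplant (1)
Species richness = number of distinct species = 6

6


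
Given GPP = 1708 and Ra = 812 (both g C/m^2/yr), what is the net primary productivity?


NPP = GPP - Ra = 1708 - 812 = 896 g C/m^2/yr

896 g C/m^2/yr


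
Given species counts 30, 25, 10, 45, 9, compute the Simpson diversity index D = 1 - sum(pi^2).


Total N = 30 + 25 + 10 + 45 + 9 = 119
Per-species terms:
  p = 30/119 = 0.252101; p^2 = 0.252101^2 = 0.063555
  p = 25/119 = 0.210084; p^2 = 0.210084^2 = 0.044135
  p = 10/119 = 0.084034; p^2 = 0.084034^2 = 0.007062
  p = 45/119 = 0.378151; p^2 = 0.378151^2 = 0.142998
  p = 9/119 = 0.075630; p^2 = 0.075630^2 = 0.005720
sum(p^2) = 0.063555 + 0.044135 + 0.007062 + 0.142998 + 0.005720 = 0.263470
D = 1 - 0.263470 = 0.736530 ≈ 0.7365

0.7365


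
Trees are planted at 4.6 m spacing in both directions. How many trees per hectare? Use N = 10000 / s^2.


N = 10000 / 4.6^2 = 10000 / 21.16 = 472.590 ≈ 473 trees/ha

473 trees/ha


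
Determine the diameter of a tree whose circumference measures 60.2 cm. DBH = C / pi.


DBH = C / pi = 60.2 / 3.141593 = 19.1623 ≈ 19.16 cm

19.16 cm


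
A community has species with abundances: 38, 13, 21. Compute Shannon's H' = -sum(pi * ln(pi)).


Total N = 38 + 13 + 21 = 72
Per-species terms:
  p = 38/72 = 0.527778; ln(p) = -0.639080; p*ln(p) = 0.527778 * (-0.639080) = -0.337292
  p = 13/72 = 0.180556; ln(p) = -1.711714; p*ln(p) = 0.180556 * (-1.711714) = -0.309060
  p = 21/72 = 0.291667; ln(p) = -1.232143; p*ln(p) = 0.291667 * (-1.232143) = -0.359375
sum(p*ln(p)) = (-0.337292) + (-0.309060) + (-0.359375) = -1.005727
H' = -(-1.005727) = 1.005727 ≈ 1.0057

1.0057


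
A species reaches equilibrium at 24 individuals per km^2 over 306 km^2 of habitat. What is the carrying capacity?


K = 24 * 306 = 7344 individuals

7344 individuals


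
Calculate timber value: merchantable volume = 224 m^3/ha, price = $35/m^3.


Value = 224 * 35 = $7840/ha

$7840/ha


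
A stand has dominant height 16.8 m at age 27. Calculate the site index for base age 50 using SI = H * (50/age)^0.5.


50/27 = 1.85185
(1.85185)^0.5 = 1.36083
SI = 16.8 * 1.36083 = 22.8619 ≈ 22.9 m

22.9 m


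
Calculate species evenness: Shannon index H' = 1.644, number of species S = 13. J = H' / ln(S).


ln(13) = 2.56495
J = H' / ln(S) = 1.644 / 2.56495 = 0.640948 ≈ 0.6409

0.6409


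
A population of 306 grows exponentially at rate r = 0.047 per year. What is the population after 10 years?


r*t = 0.047 * 10 = 0.47
exp(0.47) = 1.59999
N = 306 * 1.59999 = 489.597 ≈ 490

490


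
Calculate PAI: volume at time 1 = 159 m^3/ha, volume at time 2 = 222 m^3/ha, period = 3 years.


PAI = (V2 - V1) / period = (222 - 159) / 3 = 63 / 3 = 21.00 m^3/ha/yr

21.00 m^3/ha/yr


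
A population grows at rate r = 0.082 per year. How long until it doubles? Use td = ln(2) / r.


td = ln(2) / 0.082 = 0.693147 / 0.082 = 8.45301 ≈ 8.5 years

8.5 years


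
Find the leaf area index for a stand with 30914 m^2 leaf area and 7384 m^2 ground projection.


LAI = 30914 / 7384 = 4.1866 ≈ 4.19

4.19


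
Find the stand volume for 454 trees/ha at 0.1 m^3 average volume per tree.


V_stand = 454 * 0.1 = 45.4 m^3/ha

45.4 m^3/ha


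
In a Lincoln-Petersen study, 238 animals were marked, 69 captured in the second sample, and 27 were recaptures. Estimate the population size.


N = M * C / R = 238 * 69 / 27 = 16422 / 27 = 608.22 ≈ 608

608 individuals


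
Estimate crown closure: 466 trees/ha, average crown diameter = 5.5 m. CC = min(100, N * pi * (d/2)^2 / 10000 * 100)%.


(d/2)^2 = (5.5/2)^2 = 2.75^2 = 7.5625
Crown area = 3.141593 * 7.5625 = 23.7583 m^2
N * area / 10000 * 100 = 466 * 23.7583 / 10000 * 100 = 110.714
CC = min(100, 110.714) = 100%

100%


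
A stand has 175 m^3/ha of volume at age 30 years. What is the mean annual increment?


MAI = 175 / 30 = 5.8333 ≈ 5.83 m^3/ha/yr

5.83 m^3/ha/yr


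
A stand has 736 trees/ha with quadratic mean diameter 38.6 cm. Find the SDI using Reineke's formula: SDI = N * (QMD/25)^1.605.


QMD/25 = 38.6/25 = 1.544
(1.544)^1.605 = exp(1.605 * ln(1.544)) = exp(1.605 * 0.434376) = exp(0.697173) = 2.00807
SDI = 736 * 2.00807 = 1477.94 ≈ 1478

1478


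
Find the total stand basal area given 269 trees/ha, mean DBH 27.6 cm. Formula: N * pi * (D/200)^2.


(D/200)^2 = (27.6/200)^2 = 0.138^2 = 0.019044
Individual BA = 3.141593 * 0.019044 = 0.0598285 m^2
Stand BA = 269 * 0.0598285 = 16.0939 ≈ 16.09 m^2/ha

16.09 m^2/ha


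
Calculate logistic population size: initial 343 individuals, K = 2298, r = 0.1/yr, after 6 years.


(K - N0)/N0 = (2298 - 343)/343 = 1955/343 = 5.69971
r*t = 0.1 * 6 = 0.6; exp(-0.6) = 0.548812
5.69971 * 0.548812 = 3.12807
1 + 3.12807 = 4.12807
N = 2298 / 4.12807 = 556.677 ≈ 557

557


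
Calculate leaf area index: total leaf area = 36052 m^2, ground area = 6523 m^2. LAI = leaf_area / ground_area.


LAI = 36052 / 6523 = 5.5269 ≈ 5.53

5.53


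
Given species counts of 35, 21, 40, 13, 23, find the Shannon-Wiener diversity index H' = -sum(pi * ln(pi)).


Total N = 35 + 21 + 40 + 13 + 23 = 132
Per-species terms:
  p = 35/132 = 0.265152; ln(p) = -1.327452; p*ln(p) = 0.265152 * (-1.327452) = -0.351977
  p = 21/132 = 0.159091; ln(p) = -1.838279; p*ln(p) = 0.159091 * (-1.838279) = -0.292454
  p = 40/132 = 0.303030; ln(p) = -1.193923; p*ln(p) = 0.303030 * (-1.193923) = -0.361794
  p = 13/132 = 0.098485; ln(p) = -2.317851; p*ln(p) = 0.098485 * (-2.317851) = -0.228274
  p = 23/132 = 0.174242; ln(p) = -1.747310; p*ln(p) = 0.174242 * (-1.747310) = -0.304455
sum(p*ln(p)) = (-0.351977) + (-0.292454) + (-0.361794) + (-0.228274) + (-0.304455) = -1.538954
H' = -(-1.538954) = 1.538954 ≈ 1.5390

1.5390


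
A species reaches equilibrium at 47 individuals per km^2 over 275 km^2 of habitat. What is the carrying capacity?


K = 47 * 275 = 12925 individuals

12925 individuals


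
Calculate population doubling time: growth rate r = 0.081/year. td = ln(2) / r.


td = ln(2) / 0.081 = 0.693147 / 0.081 = 8.55737 ≈ 8.6 years

8.6 years


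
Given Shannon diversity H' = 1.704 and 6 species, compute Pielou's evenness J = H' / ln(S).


ln(6) = 1.79176
J = H' / ln(S) = 1.704 / 1.79176 = 0.951020 ≈ 0.9510

0.9510


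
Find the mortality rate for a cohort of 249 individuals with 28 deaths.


Mortality rate = 28 / 249 = 0.1124498 ≈ 0.1124

0.1124


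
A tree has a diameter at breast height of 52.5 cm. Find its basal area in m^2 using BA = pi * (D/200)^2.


D/200 = 52.5/200 = 0.2625 m
(D/200)^2 = 0.2625^2 = 0.06890625
BA = 3.141593 * 0.06890625 = 0.216475 ≈ 0.2165 m^2

0.2165 m^2


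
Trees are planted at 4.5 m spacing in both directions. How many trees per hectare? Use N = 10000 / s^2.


N = 10000 / 4.5^2 = 10000 / 20.25 = 493.827 ≈ 494 trees/ha

494 trees/ha


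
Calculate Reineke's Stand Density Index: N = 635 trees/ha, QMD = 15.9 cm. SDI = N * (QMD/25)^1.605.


QMD/25 = 15.9/25 = 0.636
(0.636)^1.605 = exp(1.605 * ln(0.636)) = exp(1.605 * (-0.452557)) = exp(-0.726354) = 0.483669
SDI = 635 * 0.483669 = 307.130 ≈ 307

307


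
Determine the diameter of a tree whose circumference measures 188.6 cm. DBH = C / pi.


DBH = C / pi = 188.6 / 3.141593 = 60.0332 ≈ 60.03 cm

60.03 cm


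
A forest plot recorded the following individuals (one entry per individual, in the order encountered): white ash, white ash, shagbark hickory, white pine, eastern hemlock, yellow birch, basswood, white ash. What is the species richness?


Total individuals logged = 8
Distinct species (count of individuals): white ash (3), shagbark hickory (1), white pine (1), eastern hemlock (1), yellow birch (1), basswood (1)
Species richness = number of distinct species = 6

6


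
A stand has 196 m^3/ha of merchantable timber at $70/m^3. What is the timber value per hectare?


Value = 196 * 70 = $13720/ha

$13720/ha


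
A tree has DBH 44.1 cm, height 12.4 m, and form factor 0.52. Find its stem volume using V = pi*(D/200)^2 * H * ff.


(D/200)^2 = (44.1/200)^2 = 0.2205^2 = 0.04862025
BA = 3.141593 * 0.04862025 = 0.152745 m^2
V = 0.152745 * 12.4 * 0.52 = 0.984900 ≈ 0.985 m^3

0.985 m^3


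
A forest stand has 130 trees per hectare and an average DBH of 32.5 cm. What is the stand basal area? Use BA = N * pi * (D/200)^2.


(D/200)^2 = (32.5/200)^2 = 0.1625^2 = 0.02640625
Individual BA = 3.141593 * 0.02640625 = 0.0829577 m^2
Stand BA = 130 * 0.0829577 = 10.7845 ≈ 10.78 m^2/ha

10.78 m^2/ha


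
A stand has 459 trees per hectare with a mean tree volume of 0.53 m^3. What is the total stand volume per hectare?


V_stand = 459 * 0.53 = 243.27 ≈ 243.3 m^3/ha

243.3 m^3/ha


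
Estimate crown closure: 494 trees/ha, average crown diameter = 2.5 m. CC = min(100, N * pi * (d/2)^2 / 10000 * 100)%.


(d/2)^2 = (2.5/2)^2 = 1.25^2 = 1.5625
Crown area = 3.141593 * 1.5625 = 4.90874 m^2
N * area / 10000 * 100 = 494 * 4.90874 / 10000 * 100 = 24.2492
CC = min(100, 24.2492) = 24.2492 ≈ 24.2%

24.2%


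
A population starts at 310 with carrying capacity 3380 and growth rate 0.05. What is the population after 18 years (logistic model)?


(K - N0)/N0 = (3380 - 310)/310 = 3070/310 = 9.90323
r*t = 0.05 * 18 = 0.9; exp(-0.9) = 0.406570
9.90323 * 0.406570 = 4.02636
1 + 4.02636 = 5.02636
N = 3380 / 5.02636 = 672.455 ≈ 672

672


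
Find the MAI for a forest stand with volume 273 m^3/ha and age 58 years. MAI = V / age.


MAI = 273 / 58 = 4.7069 ≈ 4.71 m^3/ha/yr

4.71 m^3/ha/yr


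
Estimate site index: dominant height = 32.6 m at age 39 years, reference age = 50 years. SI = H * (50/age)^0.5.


50/39 = 1.28205
(1.28205)^0.5 = 1.13228
SI = 32.6 * 1.13228 = 36.9123 ≈ 36.9 m

36.9 m


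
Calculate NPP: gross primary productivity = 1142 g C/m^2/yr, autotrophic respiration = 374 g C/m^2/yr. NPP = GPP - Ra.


NPP = GPP - Ra = 1142 - 374 = 768 g C/m^2/yr

768 g C/m^2/yr


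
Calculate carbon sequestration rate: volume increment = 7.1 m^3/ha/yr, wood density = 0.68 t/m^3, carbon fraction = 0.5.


C = 7.1 * 0.68 * 0.5 = 2.414 ≈ 2.41 t C/ha/yr

2.41 t C/ha/yr


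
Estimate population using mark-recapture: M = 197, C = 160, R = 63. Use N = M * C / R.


N = M * C / R = 197 * 160 / 63 = 31520 / 63 = 500.32 ≈ 500

500 individuals


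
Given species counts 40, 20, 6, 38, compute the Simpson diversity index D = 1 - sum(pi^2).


Total N = 40 + 20 + 6 + 38 = 104
Per-species terms:
  p = 40/104 = 0.384615; p^2 = 0.384615^2 = 0.147929
  p = 20/104 = 0.192308; p^2 = 0.192308^2 = 0.036982
  p = 6/104 = 0.057692; p^2 = 0.057692^2 = 0.003328
  p = 38/104 = 0.365385; p^2 = 0.365385^2 = 0.133506
sum(p^2) = 0.147929 + 0.036982 + 0.003328 + 0.133506 = 0.321745
D = 1 - 0.321745 = 0.678255 ≈ 0.6783

0.6783


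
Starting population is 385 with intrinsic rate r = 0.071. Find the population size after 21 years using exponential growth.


r*t = 0.071 * 21 = 1.491
exp(1.491) = 4.44153
N = 385 * 4.44153 = 1709.99 ≈ 1710

1710


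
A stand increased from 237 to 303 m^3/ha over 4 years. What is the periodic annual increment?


PAI = (V2 - V1) / period = (303 - 237) / 4 = 66 / 4 = 16.50 m^3/ha/yr

16.50 m^3/ha/yr


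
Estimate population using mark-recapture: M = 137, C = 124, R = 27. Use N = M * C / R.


N = M * C / R = 137 * 124 / 27 = 16988 / 27 = 629.19 ≈ 629

629 individuals


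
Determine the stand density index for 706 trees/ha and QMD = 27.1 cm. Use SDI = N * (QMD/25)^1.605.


QMD/25 = 27.1/25 = 1.084
(1.084)^1.605 = exp(1.605 * ln(1.084)) = exp(1.605 * 0.0806579) = exp(0.129456) = 1.13821
SDI = 706 * 1.13821 = 803.576 ≈ 804

804


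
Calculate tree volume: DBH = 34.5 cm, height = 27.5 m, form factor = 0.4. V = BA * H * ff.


(D/200)^2 = (34.5/200)^2 = 0.1725^2 = 0.02975625
BA = 3.141593 * 0.02975625 = 0.0934820 m^2
V = 0.0934820 * 27.5 * 0.4 = 1.02830 ≈ 1.028 m^3

1.028 m^3


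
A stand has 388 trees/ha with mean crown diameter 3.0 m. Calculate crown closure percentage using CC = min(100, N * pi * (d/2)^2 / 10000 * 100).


(d/2)^2 = (3.0/2)^2 = 1.5^2 = 2.25
Crown area = 3.141593 * 2.25 = 7.06858 m^2
N * area / 10000 * 100 = 388 * 7.06858 / 10000 * 100 = 27.4261
CC = min(100, 27.4261) = 27.4261 ≈ 27.4%

27.4%


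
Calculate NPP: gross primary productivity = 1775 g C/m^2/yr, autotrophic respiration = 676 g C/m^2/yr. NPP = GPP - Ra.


NPP = GPP - Ra = 1775 - 676 = 1099 g C/m^2/yr

1099 g C/m^2/yr


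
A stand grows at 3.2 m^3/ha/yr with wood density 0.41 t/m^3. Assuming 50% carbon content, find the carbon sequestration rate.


C = 3.2 * 0.41 * 0.5 = 0.656 ≈ 0.66 t C/ha/yr

0.66 t C/ha/yr
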